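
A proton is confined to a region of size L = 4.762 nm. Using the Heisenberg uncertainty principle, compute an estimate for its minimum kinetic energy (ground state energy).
228.758 neV

Using the uncertainty principle to estimate ground state energy:

1. The position uncertainty is approximately the confinement size:
   Δx ≈ L = 4.762e-09 m

2. From ΔxΔp ≥ ℏ/2, the minimum momentum uncertainty is:
   Δp ≈ ℏ/(2L) = 1.107e-26 kg·m/s

3. The kinetic energy is approximately:
   KE ≈ (Δp)²/(2m) = (1.107e-26)²/(2 × 1.673e-27 kg)
   KE ≈ 3.665e-26 J = 228.758 neV

This is an order-of-magnitude estimate of the ground state energy.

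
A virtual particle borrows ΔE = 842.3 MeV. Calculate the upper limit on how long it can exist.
3.907 × 10^-25 s

Using the energy-time uncertainty principle:
ΔEΔt ≥ ℏ/2

For a virtual particle borrowing energy ΔE, the maximum lifetime is:
Δt_max = ℏ/(2ΔE)

Converting energy:
ΔE = 842.3 MeV = 1.350e-10 J

Δt_max = (1.055e-34 J·s) / (2 × 1.350e-10 J)
Δt_max = 3.907e-25 s = 3.907 × 10^-25 s

Virtual particles with higher borrowed energy exist for shorter times.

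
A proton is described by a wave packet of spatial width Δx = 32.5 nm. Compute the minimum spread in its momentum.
1.622 × 10^-27 kg·m/s

For a wave packet, the spatial width Δx and momentum spread Δp are related by the uncertainty principle:
ΔxΔp ≥ ℏ/2

The minimum momentum spread is:
Δp_min = ℏ/(2Δx)
Δp_min = (1.055e-34 J·s) / (2 × 3.250e-08 m)
Δp_min = 1.622e-27 kg·m/s

A wave packet cannot have both a well-defined position and well-defined momentum.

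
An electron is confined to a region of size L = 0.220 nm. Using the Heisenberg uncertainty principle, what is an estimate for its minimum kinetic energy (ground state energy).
196.797 meV

Using the uncertainty principle to estimate ground state energy:

1. The position uncertainty is approximately the confinement size:
   Δx ≈ L = 2.200e-10 m

2. From ΔxΔp ≥ ℏ/2, the minimum momentum uncertainty is:
   Δp ≈ ℏ/(2L) = 2.397e-25 kg·m/s

3. The kinetic energy is approximately:
   KE ≈ (Δp)²/(2m) = (2.397e-25)²/(2 × 9.109e-31 kg)
   KE ≈ 3.153e-20 J = 196.797 meV

This is an order-of-magnitude estimate of the ground state energy.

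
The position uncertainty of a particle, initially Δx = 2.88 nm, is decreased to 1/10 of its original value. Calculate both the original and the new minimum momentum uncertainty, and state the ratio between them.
Original Δp_min = 1.831 × 10^-26 kg·m/s; new Δp'_min = 1.831 × 10^-25 kg·m/s; ratio Δp'_min/Δp_min = 10.

From the uncertainty principle ΔxΔp ≥ ℏ/2, the minimum momentum uncertainty is Δp_min = ℏ/(2Δx).

Original (Δx = 2.88 nm = 2.880e-09 m):
Δp_min = (1.055e-34 J·s)/(2 × 2.880e-09 m) = 1.831e-26 kg·m/s

When Δx → (1/10)Δx:
Δp'_min = ℏ/(2 × (1/10)Δx) = 10 × ℏ/(2Δx) = 10 × Δp_min
Δp'_min = 10 × 1.831e-26 kg·m/s = 1.831e-25 kg·m/s

Since Δp_min ∝ 1/Δx, when Δx is decreased to 1/10 of its original value, Δp_min increases to 10 times its original value.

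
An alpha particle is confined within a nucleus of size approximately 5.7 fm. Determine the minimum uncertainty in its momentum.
9.251 × 10^-21 kg·m/s

Using the Heisenberg uncertainty principle:
ΔxΔp ≥ ℏ/2

With Δx ≈ L = 5.700e-15 m (the confinement size):
Δp_min = ℏ/(2Δx)
Δp_min = (1.055e-34 J·s) / (2 × 5.700e-15 m)
Δp_min = 9.251e-21 kg·m/s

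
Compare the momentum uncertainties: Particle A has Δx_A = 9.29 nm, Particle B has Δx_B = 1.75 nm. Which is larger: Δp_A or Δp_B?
Particle B has the larger minimum momentum uncertainty, by a factor of 5.31.

For each particle, the minimum momentum uncertainty is Δp_min = ℏ/(2Δx):

Particle A: Δp_A = ℏ/(2×9.290e-09 m) = 5.676e-27 kg·m/s
Particle B: Δp_B = ℏ/(2×1.750e-09 m) = 3.013e-26 kg·m/s

Ratio: Δp_B/Δp_A = 5.31

Since Δp_min ∝ 1/Δx, the particle with smaller position uncertainty (B) has larger momentum uncertainty.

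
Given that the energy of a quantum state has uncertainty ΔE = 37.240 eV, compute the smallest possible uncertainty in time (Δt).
8.837 as

Using the energy-time uncertainty principle:
ΔEΔt ≥ ℏ/2

The minimum uncertainty in time is:
Δt_min = ℏ/(2ΔE)
Δt_min = (1.055e-34 J·s) / (2 × 5.967e-18 J)
Δt_min = 8.837e-18 s = 8.837 as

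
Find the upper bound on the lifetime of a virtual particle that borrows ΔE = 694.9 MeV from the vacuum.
4.736 × 10^-25 s

Using the energy-time uncertainty principle:
ΔEΔt ≥ ℏ/2

For a virtual particle borrowing energy ΔE, the maximum lifetime is:
Δt_max = ℏ/(2ΔE)

Converting energy:
ΔE = 694.9 MeV = 1.113e-10 J

Δt_max = (1.055e-34 J·s) / (2 × 1.113e-10 J)
Δt_max = 4.736e-25 s = 4.736 × 10^-25 s

Virtual particles with higher borrowed energy exist for shorter times.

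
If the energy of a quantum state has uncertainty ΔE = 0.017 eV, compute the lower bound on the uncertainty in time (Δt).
19.359 fs

Using the energy-time uncertainty principle:
ΔEΔt ≥ ℏ/2

The minimum uncertainty in time is:
Δt_min = ℏ/(2ΔE)
Δt_min = (1.055e-34 J·s) / (2 × 2.724e-21 J)
Δt_min = 1.936e-14 s = 19.359 fs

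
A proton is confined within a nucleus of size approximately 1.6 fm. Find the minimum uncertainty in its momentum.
3.296 × 10^-20 kg·m/s

Using the Heisenberg uncertainty principle:
ΔxΔp ≥ ℏ/2

With Δx ≈ L = 1.600e-15 m (the confinement size):
Δp_min = ℏ/(2Δx)
Δp_min = (1.055e-34 J·s) / (2 × 1.600e-15 m)
Δp_min = 3.296e-20 kg·m/s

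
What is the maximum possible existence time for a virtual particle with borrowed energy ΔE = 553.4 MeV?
5.947 × 10^-25 s

Using the energy-time uncertainty principle:
ΔEΔt ≥ ℏ/2

For a virtual particle borrowing energy ΔE, the maximum lifetime is:
Δt_max = ℏ/(2ΔE)

Converting energy:
ΔE = 553.4 MeV = 8.866e-11 J

Δt_max = (1.055e-34 J·s) / (2 × 8.866e-11 J)
Δt_max = 5.947e-25 s = 5.947 × 10^-25 s

Virtual particles with higher borrowed energy exist for shorter times.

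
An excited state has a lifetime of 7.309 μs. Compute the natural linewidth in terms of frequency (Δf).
10.888 kHz

Using the energy-time uncertainty principle and E = hf:
ΔEΔt ≥ ℏ/2
hΔf·Δt ≥ ℏ/2

The minimum frequency uncertainty is:
Δf = ℏ/(2hτ) = 1/(4πτ)
Δf = 1/(4π × 7.309e-06 s)
Δf = 1.089e+04 Hz = 10.888 kHz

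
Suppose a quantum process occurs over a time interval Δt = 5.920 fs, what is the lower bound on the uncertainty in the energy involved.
55.592 meV

Using the energy-time uncertainty principle:
ΔEΔt ≥ ℏ/2

The minimum uncertainty in energy is:
ΔE_min = ℏ/(2Δt)
ΔE_min = (1.055e-34 J·s) / (2 × 5.920e-15 s)
ΔE_min = 8.907e-21 J = 55.592 meV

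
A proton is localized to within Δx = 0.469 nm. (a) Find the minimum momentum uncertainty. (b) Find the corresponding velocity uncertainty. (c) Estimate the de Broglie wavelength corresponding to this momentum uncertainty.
(a) Δp_min = 1.124 × 10^-25 kg·m/s
(b) Δv_min = 67.216 m/s
(c) λ_dB = 5.894 nm

Step-by-step:

(a) From the uncertainty principle:
Δp_min = ℏ/(2Δx) = (1.055e-34 J·s)/(2 × 4.690e-10 m) = 1.124e-25 kg·m/s

(b) The velocity uncertainty:
Δv = Δp/m = (1.124e-25 kg·m/s)/(1.673e-27 kg) = 6.722e+01 m/s = 67.216 m/s

(c) The de Broglie wavelength for this momentum:
λ = h/p = (6.626e-34 J·s)/(1.124e-25 kg·m/s) = 5.894e-09 m = 5.894 nm

Note: The de Broglie wavelength is comparable to the localization size, as expected from wave-particle duality.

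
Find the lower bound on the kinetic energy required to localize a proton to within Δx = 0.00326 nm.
488.111 meV

Localizing a particle requires giving it sufficient momentum uncertainty:

1. From uncertainty principle: Δp ≥ ℏ/(2Δx)
   Δp_min = (1.055e-34 J·s) / (2 × 3.260e-12 m)
   Δp_min = 1.617e-23 kg·m/s

2. This momentum uncertainty corresponds to kinetic energy:
   KE ≈ (Δp)²/(2m) = (1.617e-23)²/(2 × 1.673e-27 kg)
   KE = 7.820e-20 J = 488.111 meV

Tighter localization requires more energy.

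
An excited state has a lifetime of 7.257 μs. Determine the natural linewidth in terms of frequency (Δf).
10.966 kHz

Using the energy-time uncertainty principle and E = hf:
ΔEΔt ≥ ℏ/2
hΔf·Δt ≥ ℏ/2

The minimum frequency uncertainty is:
Δf = ℏ/(2hτ) = 1/(4πτ)
Δf = 1/(4π × 7.257e-06 s)
Δf = 1.097e+04 Hz = 10.966 kHz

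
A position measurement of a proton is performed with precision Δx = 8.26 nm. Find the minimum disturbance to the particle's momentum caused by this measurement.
6.384 × 10^-27 kg·m/s

The uncertainty principle implies that measuring position disturbs momentum:
ΔxΔp ≥ ℏ/2

When we measure position with precision Δx, we necessarily introduce a momentum uncertainty:
Δp ≥ ℏ/(2Δx)
Δp_min = (1.055e-34 J·s) / (2 × 8.260e-09 m)
Δp_min = 6.384e-27 kg·m/s

The more precisely we measure position, the greater the momentum disturbance.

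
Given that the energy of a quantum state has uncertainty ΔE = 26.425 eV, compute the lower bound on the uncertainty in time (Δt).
12.454 as

Using the energy-time uncertainty principle:
ΔEΔt ≥ ℏ/2

The minimum uncertainty in time is:
Δt_min = ℏ/(2ΔE)
Δt_min = (1.055e-34 J·s) / (2 × 4.234e-18 J)
Δt_min = 1.245e-17 s = 12.454 as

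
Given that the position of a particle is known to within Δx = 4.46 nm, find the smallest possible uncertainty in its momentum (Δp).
1.182 × 10^-26 kg·m/s

Using the Heisenberg uncertainty principle:
ΔxΔp ≥ ℏ/2

The minimum uncertainty in momentum is:
Δp_min = ℏ/(2Δx)
Δp_min = (1.055e-34 J·s) / (2 × 4.460e-09 m)
Δp_min = 1.182e-26 kg·m/s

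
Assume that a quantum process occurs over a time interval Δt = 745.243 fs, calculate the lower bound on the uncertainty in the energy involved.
441.609 μeV

Using the energy-time uncertainty principle:
ΔEΔt ≥ ℏ/2

The minimum uncertainty in energy is:
ΔE_min = ℏ/(2Δt)
ΔE_min = (1.055e-34 J·s) / (2 × 7.452e-13 s)
ΔE_min = 7.075e-23 J = 441.609 μeV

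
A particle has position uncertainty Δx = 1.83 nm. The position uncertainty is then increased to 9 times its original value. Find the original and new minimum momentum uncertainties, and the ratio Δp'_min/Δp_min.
Original Δp_min = 2.881 × 10^-26 kg·m/s; new Δp'_min = 3.201 × 10^-27 kg·m/s; ratio Δp'_min/Δp_min = 1/9.

From the uncertainty principle ΔxΔp ≥ ℏ/2, the minimum momentum uncertainty is Δp_min = ℏ/(2Δx).

Original (Δx = 1.83 nm = 1.830e-09 m):
Δp_min = (1.055e-34 J·s)/(2 × 1.830e-09 m) = 2.881e-26 kg·m/s

When Δx → 9Δx:
Δp'_min = ℏ/(2 × 9Δx) = (1/9) × ℏ/(2Δx) = (1/9) × Δp_min
Δp'_min = 1/9 × 2.881e-26 kg·m/s = 3.201e-27 kg·m/s

Since Δp_min ∝ 1/Δx, when Δx is increased to 9 times its original value, Δp_min decreases to 1/9 of its original value.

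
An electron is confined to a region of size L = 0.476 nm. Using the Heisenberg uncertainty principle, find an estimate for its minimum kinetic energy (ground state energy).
42.039 meV

Using the uncertainty principle to estimate ground state energy:

1. The position uncertainty is approximately the confinement size:
   Δx ≈ L = 4.760e-10 m

2. From ΔxΔp ≥ ℏ/2, the minimum momentum uncertainty is:
   Δp ≈ ℏ/(2L) = 1.108e-25 kg·m/s

3. The kinetic energy is approximately:
   KE ≈ (Δp)²/(2m) = (1.108e-25)²/(2 × 9.109e-31 kg)
   KE ≈ 6.735e-21 J = 42.039 meV

This is an order-of-magnitude estimate of the ground state energy.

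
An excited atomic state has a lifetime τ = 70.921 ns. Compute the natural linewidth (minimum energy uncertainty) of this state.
4.640 neV

Using the energy-time uncertainty principle:
ΔEΔt ≥ ℏ/2

The lifetime τ represents the time uncertainty Δt.
The natural linewidth (minimum energy uncertainty) is:

ΔE = ℏ/(2τ)
ΔE = (1.055e-34 J·s) / (2 × 7.092e-08 s)
ΔE = 7.435e-28 J = 4.640 neV

This natural linewidth limits the precision of spectroscopic measurements.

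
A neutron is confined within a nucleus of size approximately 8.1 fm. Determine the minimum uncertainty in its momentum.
6.510 × 10^-21 kg·m/s

Using the Heisenberg uncertainty principle:
ΔxΔp ≥ ℏ/2

With Δx ≈ L = 8.100e-15 m (the confinement size):
Δp_min = ℏ/(2Δx)
Δp_min = (1.055e-34 J·s) / (2 × 8.100e-15 m)
Δp_min = 6.510e-21 kg·m/s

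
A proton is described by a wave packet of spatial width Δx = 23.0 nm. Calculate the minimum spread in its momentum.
2.293 × 10^-27 kg·m/s

For a wave packet, the spatial width Δx and momentum spread Δp are related by the uncertainty principle:
ΔxΔp ≥ ℏ/2

The minimum momentum spread is:
Δp_min = ℏ/(2Δx)
Δp_min = (1.055e-34 J·s) / (2 × 2.300e-08 m)
Δp_min = 2.293e-27 kg·m/s

A wave packet cannot have both a well-defined position and well-defined momentum.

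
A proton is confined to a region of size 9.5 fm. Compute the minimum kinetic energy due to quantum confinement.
57.479 keV

Using the uncertainty principle:

1. Position uncertainty: Δx ≈ 9.500e-15 m
2. Minimum momentum uncertainty: Δp = ℏ/(2Δx) = 5.550e-21 kg·m/s
3. Minimum kinetic energy:
   KE = (Δp)²/(2m) = (5.550e-21)²/(2 × 1.673e-27 kg)
   KE = 9.209e-15 J = 57.479 keV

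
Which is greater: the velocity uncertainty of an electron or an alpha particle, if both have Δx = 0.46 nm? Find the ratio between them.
The electron has the larger minimum velocity uncertainty, by a ratio of 7294.3.

For both particles, Δp_min = ℏ/(2Δx) = 1.146e-25 kg·m/s (same for both).

The velocity uncertainty is Δv = Δp/m:
- electron: Δv = 1.146e-25 / 9.109e-31 = 1.258e+05 m/s = 125.834 km/s
- alpha particle: Δv = 1.146e-25 / 6.645e-27 = 1.725e+01 m/s = 17.251 m/s

Ratio: 1.258e+05 / 1.725e+01 = 7294.3

The lighter particle has larger velocity uncertainty because Δv ∝ 1/m.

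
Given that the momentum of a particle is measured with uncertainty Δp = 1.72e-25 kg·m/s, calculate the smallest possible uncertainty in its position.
306.562 pm

Using the Heisenberg uncertainty principle:
ΔxΔp ≥ ℏ/2

The minimum uncertainty in position is:
Δx_min = ℏ/(2Δp)
Δx_min = (1.055e-34 J·s) / (2 × 1.720e-25 kg·m/s)
Δx_min = 3.066e-10 m = 306.562 pm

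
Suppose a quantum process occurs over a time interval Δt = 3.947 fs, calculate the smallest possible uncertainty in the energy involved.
83.381 meV

Using the energy-time uncertainty principle:
ΔEΔt ≥ ℏ/2

The minimum uncertainty in energy is:
ΔE_min = ℏ/(2Δt)
ΔE_min = (1.055e-34 J·s) / (2 × 3.947e-15 s)
ΔE_min = 1.336e-20 J = 83.381 meV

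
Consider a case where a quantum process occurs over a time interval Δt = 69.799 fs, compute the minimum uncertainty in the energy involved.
4.715 meV

Using the energy-time uncertainty principle:
ΔEΔt ≥ ℏ/2

The minimum uncertainty in energy is:
ΔE_min = ℏ/(2Δt)
ΔE_min = (1.055e-34 J·s) / (2 × 6.980e-14 s)
ΔE_min = 7.554e-22 J = 4.715 meV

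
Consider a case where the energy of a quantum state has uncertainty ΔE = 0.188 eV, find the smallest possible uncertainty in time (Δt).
1.751 fs

Using the energy-time uncertainty principle:
ΔEΔt ≥ ℏ/2

The minimum uncertainty in time is:
Δt_min = ℏ/(2ΔE)
Δt_min = (1.055e-34 J·s) / (2 × 3.012e-20 J)
Δt_min = 1.751e-15 s = 1.751 fs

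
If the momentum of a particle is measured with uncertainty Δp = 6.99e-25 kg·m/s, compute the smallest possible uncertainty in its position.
75.434 pm

Using the Heisenberg uncertainty principle:
ΔxΔp ≥ ℏ/2

The minimum uncertainty in position is:
Δx_min = ℏ/(2Δp)
Δx_min = (1.055e-34 J·s) / (2 × 6.990e-25 kg·m/s)
Δx_min = 7.543e-11 m = 75.434 pm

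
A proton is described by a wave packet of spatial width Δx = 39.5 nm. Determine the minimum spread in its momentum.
1.335 × 10^-27 kg·m/s

For a wave packet, the spatial width Δx and momentum spread Δp are related by the uncertainty principle:
ΔxΔp ≥ ℏ/2

The minimum momentum spread is:
Δp_min = ℏ/(2Δx)
Δp_min = (1.055e-34 J·s) / (2 × 3.950e-08 m)
Δp_min = 1.335e-27 kg·m/s

A wave packet cannot have both a well-defined position and well-defined momentum.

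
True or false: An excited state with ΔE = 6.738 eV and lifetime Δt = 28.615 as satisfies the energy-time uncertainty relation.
No, it violates the uncertainty relation.

Calculate the product ΔEΔt:
ΔE = 6.738 eV = 1.080e-18 J
ΔEΔt = (1.080e-18 J) × (2.861e-17 s)
ΔEΔt = 3.089e-35 J·s

Compare to the minimum allowed value ℏ/2:
ℏ/2 = 5.273e-35 J·s

Since ΔEΔt = 3.089e-35 J·s < 5.273e-35 J·s = ℏ/2,
this violates the uncertainty relation.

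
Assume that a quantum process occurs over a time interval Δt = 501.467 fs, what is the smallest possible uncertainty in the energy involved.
656.286 μeV

Using the energy-time uncertainty principle:
ΔEΔt ≥ ℏ/2

The minimum uncertainty in energy is:
ΔE_min = ℏ/(2Δt)
ΔE_min = (1.055e-34 J·s) / (2 × 5.015e-13 s)
ΔE_min = 1.051e-22 J = 656.286 μeV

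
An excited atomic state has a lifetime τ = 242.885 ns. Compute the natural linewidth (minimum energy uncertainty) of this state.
1.355 neV

Using the energy-time uncertainty principle:
ΔEΔt ≥ ℏ/2

The lifetime τ represents the time uncertainty Δt.
The natural linewidth (minimum energy uncertainty) is:

ΔE = ℏ/(2τ)
ΔE = (1.055e-34 J·s) / (2 × 2.429e-07 s)
ΔE = 2.171e-28 J = 1.355 neV

This natural linewidth limits the precision of spectroscopic measurements.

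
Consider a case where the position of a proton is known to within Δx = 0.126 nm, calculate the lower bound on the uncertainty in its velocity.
250.195 m/s

Using the Heisenberg uncertainty principle and Δp = mΔv:
ΔxΔp ≥ ℏ/2
Δx(mΔv) ≥ ℏ/2

The minimum uncertainty in velocity is:
Δv_min = ℏ/(2mΔx)
Δv_min = (1.055e-34 J·s) / (2 × 1.673e-27 kg × 1.260e-10 m)
Δv_min = 2.502e+02 m/s = 250.195 m/s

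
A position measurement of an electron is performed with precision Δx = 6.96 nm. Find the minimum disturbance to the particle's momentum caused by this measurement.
7.576 × 10^-27 kg·m/s

The uncertainty principle implies that measuring position disturbs momentum:
ΔxΔp ≥ ℏ/2

When we measure position with precision Δx, we necessarily introduce a momentum uncertainty:
Δp ≥ ℏ/(2Δx)
Δp_min = (1.055e-34 J·s) / (2 × 6.960e-09 m)
Δp_min = 7.576e-27 kg·m/s

The more precisely we measure position, the greater the momentum disturbance.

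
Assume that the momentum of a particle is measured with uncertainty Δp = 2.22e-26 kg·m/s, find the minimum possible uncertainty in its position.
2.375 nm

Using the Heisenberg uncertainty principle:
ΔxΔp ≥ ℏ/2

The minimum uncertainty in position is:
Δx_min = ℏ/(2Δp)
Δx_min = (1.055e-34 J·s) / (2 × 2.220e-26 kg·m/s)
Δx_min = 2.375e-09 m = 2.375 nm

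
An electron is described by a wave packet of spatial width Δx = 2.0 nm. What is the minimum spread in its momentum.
2.636 × 10^-26 kg·m/s

For a wave packet, the spatial width Δx and momentum spread Δp are related by the uncertainty principle:
ΔxΔp ≥ ℏ/2

The minimum momentum spread is:
Δp_min = ℏ/(2Δx)
Δp_min = (1.055e-34 J·s) / (2 × 2.000e-09 m)
Δp_min = 2.636e-26 kg·m/s

A wave packet cannot have both a well-defined position and well-defined momentum.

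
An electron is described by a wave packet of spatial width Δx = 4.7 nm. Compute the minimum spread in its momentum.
1.122 × 10^-26 kg·m/s

For a wave packet, the spatial width Δx and momentum spread Δp are related by the uncertainty principle:
ΔxΔp ≥ ℏ/2

The minimum momentum spread is:
Δp_min = ℏ/(2Δx)
Δp_min = (1.055e-34 J·s) / (2 × 4.700e-09 m)
Δp_min = 1.122e-26 kg·m/s

A wave packet cannot have both a well-defined position and well-defined momentum.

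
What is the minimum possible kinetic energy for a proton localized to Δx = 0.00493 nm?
213.432 meV

Localizing a particle requires giving it sufficient momentum uncertainty:

1. From uncertainty principle: Δp ≥ ℏ/(2Δx)
   Δp_min = (1.055e-34 J·s) / (2 × 4.930e-12 m)
   Δp_min = 1.070e-23 kg·m/s

2. This momentum uncertainty corresponds to kinetic energy:
   KE ≈ (Δp)²/(2m) = (1.070e-23)²/(2 × 1.673e-27 kg)
   KE = 3.420e-20 J = 213.432 meV

Tighter localization requires more energy.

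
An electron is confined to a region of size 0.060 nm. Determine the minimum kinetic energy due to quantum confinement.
2.646 eV

Using the uncertainty principle:

1. Position uncertainty: Δx ≈ 6.000e-11 m
2. Minimum momentum uncertainty: Δp = ℏ/(2Δx) = 8.788e-25 kg·m/s
3. Minimum kinetic energy:
   KE = (Δp)²/(2m) = (8.788e-25)²/(2 × 9.109e-31 kg)
   KE = 4.239e-19 J = 2.646 eV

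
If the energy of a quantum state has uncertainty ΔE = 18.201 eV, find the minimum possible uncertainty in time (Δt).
18.082 as

Using the energy-time uncertainty principle:
ΔEΔt ≥ ℏ/2

The minimum uncertainty in time is:
Δt_min = ℏ/(2ΔE)
Δt_min = (1.055e-34 J·s) / (2 × 2.916e-18 J)
Δt_min = 1.808e-17 s = 18.082 as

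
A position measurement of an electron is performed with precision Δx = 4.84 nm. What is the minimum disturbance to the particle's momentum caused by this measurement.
1.089 × 10^-26 kg·m/s

The uncertainty principle implies that measuring position disturbs momentum:
ΔxΔp ≥ ℏ/2

When we measure position with precision Δx, we necessarily introduce a momentum uncertainty:
Δp ≥ ℏ/(2Δx)
Δp_min = (1.055e-34 J·s) / (2 × 4.840e-09 m)
Δp_min = 1.089e-26 kg·m/s

The more precisely we measure position, the greater the momentum disturbance.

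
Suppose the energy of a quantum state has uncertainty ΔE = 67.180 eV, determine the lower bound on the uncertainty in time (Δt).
4.899 as

Using the energy-time uncertainty principle:
ΔEΔt ≥ ℏ/2

The minimum uncertainty in time is:
Δt_min = ℏ/(2ΔE)
Δt_min = (1.055e-34 J·s) / (2 × 1.076e-17 J)
Δt_min = 4.899e-18 s = 4.899 as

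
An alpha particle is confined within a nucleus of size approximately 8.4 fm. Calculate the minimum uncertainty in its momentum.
6.277 × 10^-21 kg·m/s

Using the Heisenberg uncertainty principle:
ΔxΔp ≥ ℏ/2

With Δx ≈ L = 8.400e-15 m (the confinement size):
Δp_min = ℏ/(2Δx)
Δp_min = (1.055e-34 J·s) / (2 × 8.400e-15 m)
Δp_min = 6.277e-21 kg·m/s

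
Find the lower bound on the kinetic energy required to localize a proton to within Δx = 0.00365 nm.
389.375 meV

Localizing a particle requires giving it sufficient momentum uncertainty:

1. From uncertainty principle: Δp ≥ ℏ/(2Δx)
   Δp_min = (1.055e-34 J·s) / (2 × 3.650e-12 m)
   Δp_min = 1.445e-23 kg·m/s

2. This momentum uncertainty corresponds to kinetic energy:
   KE ≈ (Δp)²/(2m) = (1.445e-23)²/(2 × 1.673e-27 kg)
   KE = 6.238e-20 J = 389.375 meV

Tighter localization requires more energy.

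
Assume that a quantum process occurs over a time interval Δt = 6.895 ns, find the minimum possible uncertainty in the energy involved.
47.731 neV

Using the energy-time uncertainty principle:
ΔEΔt ≥ ℏ/2

The minimum uncertainty in energy is:
ΔE_min = ℏ/(2Δt)
ΔE_min = (1.055e-34 J·s) / (2 × 6.895e-09 s)
ΔE_min = 7.647e-27 J = 47.731 neV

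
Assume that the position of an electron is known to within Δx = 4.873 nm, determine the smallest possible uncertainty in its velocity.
11.878 km/s

Using the Heisenberg uncertainty principle and Δp = mΔv:
ΔxΔp ≥ ℏ/2
Δx(mΔv) ≥ ℏ/2

The minimum uncertainty in velocity is:
Δv_min = ℏ/(2mΔx)
Δv_min = (1.055e-34 J·s) / (2 × 9.109e-31 kg × 4.873e-09 m)
Δv_min = 1.188e+04 m/s = 11.878 km/s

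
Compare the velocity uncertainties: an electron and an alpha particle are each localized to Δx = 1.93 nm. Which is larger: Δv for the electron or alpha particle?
The electron has the larger minimum velocity uncertainty, by a ratio of 7294.3.

For both particles, Δp_min = ℏ/(2Δx) = 2.732e-26 kg·m/s (same for both).

The velocity uncertainty is Δv = Δp/m:
- electron: Δv = 2.732e-26 / 9.109e-31 = 2.999e+04 m/s = 29.992 km/s
- alpha particle: Δv = 2.732e-26 / 6.645e-27 = 4.112e+00 m/s = 4.112 m/s

Ratio: 2.999e+04 / 4.112e+00 = 7294.3

The lighter particle has larger velocity uncertainty because Δv ∝ 1/m.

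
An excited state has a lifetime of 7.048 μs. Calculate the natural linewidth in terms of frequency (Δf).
11.291 kHz

Using the energy-time uncertainty principle and E = hf:
ΔEΔt ≥ ℏ/2
hΔf·Δt ≥ ℏ/2

The minimum frequency uncertainty is:
Δf = ℏ/(2hτ) = 1/(4πτ)
Δf = 1/(4π × 7.048e-06 s)
Δf = 1.129e+04 Hz = 11.291 kHz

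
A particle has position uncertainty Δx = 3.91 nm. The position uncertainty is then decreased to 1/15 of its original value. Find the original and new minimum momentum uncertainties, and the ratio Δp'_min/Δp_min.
Original Δp_min = 1.349 × 10^-26 kg·m/s; new Δp'_min = 2.023 × 10^-25 kg·m/s; ratio Δp'_min/Δp_min = 15.

From the uncertainty principle ΔxΔp ≥ ℏ/2, the minimum momentum uncertainty is Δp_min = ℏ/(2Δx).

Original (Δx = 3.91 nm = 3.910e-09 m):
Δp_min = (1.055e-34 J·s)/(2 × 3.910e-09 m) = 1.349e-26 kg·m/s

When Δx → (1/15)Δx:
Δp'_min = ℏ/(2 × (1/15)Δx) = 15 × ℏ/(2Δx) = 15 × Δp_min
Δp'_min = 15 × 1.349e-26 kg·m/s = 2.023e-25 kg·m/s

Since Δp_min ∝ 1/Δx, when Δx is decreased to 1/15 of its original value, Δp_min increases to 15 times its original value.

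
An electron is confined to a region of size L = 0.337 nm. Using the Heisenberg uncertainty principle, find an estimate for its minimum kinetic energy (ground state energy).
83.869 meV

Using the uncertainty principle to estimate ground state energy:

1. The position uncertainty is approximately the confinement size:
   Δx ≈ L = 3.370e-10 m

2. From ΔxΔp ≥ ℏ/2, the minimum momentum uncertainty is:
   Δp ≈ ℏ/(2L) = 1.565e-25 kg·m/s

3. The kinetic energy is approximately:
   KE ≈ (Δp)²/(2m) = (1.565e-25)²/(2 × 9.109e-31 kg)
   KE ≈ 1.344e-20 J = 83.869 meV

This is an order-of-magnitude estimate of the ground state energy.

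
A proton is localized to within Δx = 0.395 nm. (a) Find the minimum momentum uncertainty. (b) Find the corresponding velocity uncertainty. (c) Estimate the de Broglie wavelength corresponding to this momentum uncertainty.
(a) Δp_min = 1.335 × 10^-25 kg·m/s
(b) Δv_min = 79.809 m/s
(c) λ_dB = 4.964 nm

Step-by-step:

(a) From the uncertainty principle:
Δp_min = ℏ/(2Δx) = (1.055e-34 J·s)/(2 × 3.950e-10 m) = 1.335e-25 kg·m/s

(b) The velocity uncertainty:
Δv = Δp/m = (1.335e-25 kg·m/s)/(1.673e-27 kg) = 7.981e+01 m/s = 79.809 m/s

(c) The de Broglie wavelength for this momentum:
λ = h/p = (6.626e-34 J·s)/(1.335e-25 kg·m/s) = 4.964e-09 m = 4.964 nm

Note: The de Broglie wavelength is comparable to the localization size, as expected from wave-particle duality.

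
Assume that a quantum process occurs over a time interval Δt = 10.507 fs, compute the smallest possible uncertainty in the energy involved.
31.323 meV

Using the energy-time uncertainty principle:
ΔEΔt ≥ ℏ/2

The minimum uncertainty in energy is:
ΔE_min = ℏ/(2Δt)
ΔE_min = (1.055e-34 J·s) / (2 × 1.051e-14 s)
ΔE_min = 5.018e-21 J = 31.323 meV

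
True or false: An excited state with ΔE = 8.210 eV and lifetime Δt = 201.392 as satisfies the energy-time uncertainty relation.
Yes, it satisfies the uncertainty relation.

Calculate the product ΔEΔt:
ΔE = 8.210 eV = 1.315e-18 J
ΔEΔt = (1.315e-18 J) × (2.014e-16 s)
ΔEΔt = 2.649e-34 J·s

Compare to the minimum allowed value ℏ/2:
ℏ/2 = 5.273e-35 J·s

Since ΔEΔt = 2.649e-34 J·s ≥ 5.273e-35 J·s = ℏ/2,
this satisfies the uncertainty relation.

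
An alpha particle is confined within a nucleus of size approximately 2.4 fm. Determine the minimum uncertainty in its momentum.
2.197 × 10^-20 kg·m/s

Using the Heisenberg uncertainty principle:
ΔxΔp ≥ ℏ/2

With Δx ≈ L = 2.400e-15 m (the confinement size):
Δp_min = ℏ/(2Δx)
Δp_min = (1.055e-34 J·s) / (2 × 2.400e-15 m)
Δp_min = 2.197e-20 kg·m/s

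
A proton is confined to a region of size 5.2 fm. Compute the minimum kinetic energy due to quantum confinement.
191.844 keV

Using the uncertainty principle:

1. Position uncertainty: Δx ≈ 5.200e-15 m
2. Minimum momentum uncertainty: Δp = ℏ/(2Δx) = 1.014e-20 kg·m/s
3. Minimum kinetic energy:
   KE = (Δp)²/(2m) = (1.014e-20)²/(2 × 1.673e-27 kg)
   KE = 3.074e-14 J = 191.844 keV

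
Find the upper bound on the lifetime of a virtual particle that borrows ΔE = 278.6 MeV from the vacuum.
1.181 ys

Using the energy-time uncertainty principle:
ΔEΔt ≥ ℏ/2

For a virtual particle borrowing energy ΔE, the maximum lifetime is:
Δt_max = ℏ/(2ΔE)

Converting energy:
ΔE = 278.6 MeV = 4.464e-11 J

Δt_max = (1.055e-34 J·s) / (2 × 4.464e-11 J)
Δt_max = 1.181e-24 s = 1.181 ys

Virtual particles with higher borrowed energy exist for shorter times.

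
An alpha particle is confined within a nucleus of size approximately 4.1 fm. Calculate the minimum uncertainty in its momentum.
1.286 × 10^-20 kg·m/s

Using the Heisenberg uncertainty principle:
ΔxΔp ≥ ℏ/2

With Δx ≈ L = 4.100e-15 m (the confinement size):
Δp_min = ℏ/(2Δx)
Δp_min = (1.055e-34 J·s) / (2 × 4.100e-15 m)
Δp_min = 1.286e-20 kg·m/s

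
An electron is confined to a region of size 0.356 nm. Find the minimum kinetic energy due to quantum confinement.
75.156 meV

Using the uncertainty principle:

1. Position uncertainty: Δx ≈ 3.560e-10 m
2. Minimum momentum uncertainty: Δp = ℏ/(2Δx) = 1.481e-25 kg·m/s
3. Minimum kinetic energy:
   KE = (Δp)²/(2m) = (1.481e-25)²/(2 × 9.109e-31 kg)
   KE = 1.204e-20 J = 75.156 meV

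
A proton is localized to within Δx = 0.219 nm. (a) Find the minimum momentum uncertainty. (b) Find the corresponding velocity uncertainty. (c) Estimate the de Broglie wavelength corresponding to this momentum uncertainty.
(a) Δp_min = 2.408 × 10^-25 kg·m/s
(b) Δv_min = 143.948 m/s
(c) λ_dB = 2.752 nm

Step-by-step:

(a) From the uncertainty principle:
Δp_min = ℏ/(2Δx) = (1.055e-34 J·s)/(2 × 2.190e-10 m) = 2.408e-25 kg·m/s

(b) The velocity uncertainty:
Δv = Δp/m = (2.408e-25 kg·m/s)/(1.673e-27 kg) = 1.439e+02 m/s = 143.948 m/s

(c) The de Broglie wavelength for this momentum:
λ = h/p = (6.626e-34 J·s)/(2.408e-25 kg·m/s) = 2.752e-09 m = 2.752 nm

Note: The de Broglie wavelength is comparable to the localization size, as expected from wave-particle duality.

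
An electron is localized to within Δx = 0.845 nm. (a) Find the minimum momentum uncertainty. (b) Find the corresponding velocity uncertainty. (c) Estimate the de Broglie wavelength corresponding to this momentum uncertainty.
(a) Δp_min = 6.240 × 10^-26 kg·m/s
(b) Δv_min = 68.502 km/s
(c) λ_dB = 10.619 nm

Step-by-step:

(a) From the uncertainty principle:
Δp_min = ℏ/(2Δx) = (1.055e-34 J·s)/(2 × 8.450e-10 m) = 6.240e-26 kg·m/s

(b) The velocity uncertainty:
Δv = Δp/m = (6.240e-26 kg·m/s)/(9.109e-31 kg) = 6.850e+04 m/s = 68.502 km/s

(c) The de Broglie wavelength for this momentum:
λ = h/p = (6.626e-34 J·s)/(6.240e-26 kg·m/s) = 1.062e-08 m = 10.619 nm

Note: The de Broglie wavelength is comparable to the localization size, as expected from wave-particle duality.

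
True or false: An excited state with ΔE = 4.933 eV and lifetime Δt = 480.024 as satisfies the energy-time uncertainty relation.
Yes, it satisfies the uncertainty relation.

Calculate the product ΔEΔt:
ΔE = 4.933 eV = 7.904e-19 J
ΔEΔt = (7.904e-19 J) × (4.800e-16 s)
ΔEΔt = 3.794e-34 J·s

Compare to the minimum allowed value ℏ/2:
ℏ/2 = 5.273e-35 J·s

Since ΔEΔt = 3.794e-34 J·s ≥ 5.273e-35 J·s = ℏ/2,
this satisfies the uncertainty relation.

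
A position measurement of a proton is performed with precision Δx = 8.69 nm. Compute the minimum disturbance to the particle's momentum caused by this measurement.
6.068 × 10^-27 kg·m/s

The uncertainty principle implies that measuring position disturbs momentum:
ΔxΔp ≥ ℏ/2

When we measure position with precision Δx, we necessarily introduce a momentum uncertainty:
Δp ≥ ℏ/(2Δx)
Δp_min = (1.055e-34 J·s) / (2 × 8.690e-09 m)
Δp_min = 6.068e-27 kg·m/s

The more precisely we measure position, the greater the momentum disturbance.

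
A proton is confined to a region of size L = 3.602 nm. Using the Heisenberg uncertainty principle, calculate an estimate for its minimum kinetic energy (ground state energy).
399.822 neV

Using the uncertainty principle to estimate ground state energy:

1. The position uncertainty is approximately the confinement size:
   Δx ≈ L = 3.602e-09 m

2. From ΔxΔp ≥ ℏ/2, the minimum momentum uncertainty is:
   Δp ≈ ℏ/(2L) = 1.464e-26 kg·m/s

3. The kinetic energy is approximately:
   KE ≈ (Δp)²/(2m) = (1.464e-26)²/(2 × 1.673e-27 kg)
   KE ≈ 6.406e-26 J = 399.822 neV

This is an order-of-magnitude estimate of the ground state energy.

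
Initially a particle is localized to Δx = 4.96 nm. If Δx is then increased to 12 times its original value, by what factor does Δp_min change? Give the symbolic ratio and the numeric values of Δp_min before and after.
Original Δp_min = 1.063 × 10^-26 kg·m/s; new Δp'_min = 8.859 × 10^-28 kg·m/s; ratio Δp'_min/Δp_min = 1/12.

From the uncertainty principle ΔxΔp ≥ ℏ/2, the minimum momentum uncertainty is Δp_min = ℏ/(2Δx).

Original (Δx = 4.96 nm = 4.960e-09 m):
Δp_min = (1.055e-34 J·s)/(2 × 4.960e-09 m) = 1.063e-26 kg·m/s

When Δx → 12Δx:
Δp'_min = ℏ/(2 × 12Δx) = (1/12) × ℏ/(2Δx) = (1/12) × Δp_min
Δp'_min = 1/12 × 1.063e-26 kg·m/s = 8.859e-28 kg·m/s

Since Δp_min ∝ 1/Δx, when Δx is increased to 12 times its original value, Δp_min decreases to 1/12 of its original value.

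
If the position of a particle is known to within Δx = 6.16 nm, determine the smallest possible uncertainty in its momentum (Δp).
8.560 × 10^-27 kg·m/s

Using the Heisenberg uncertainty principle:
ΔxΔp ≥ ℏ/2

The minimum uncertainty in momentum is:
Δp_min = ℏ/(2Δx)
Δp_min = (1.055e-34 J·s) / (2 × 6.160e-09 m)
Δp_min = 8.560e-27 kg·m/s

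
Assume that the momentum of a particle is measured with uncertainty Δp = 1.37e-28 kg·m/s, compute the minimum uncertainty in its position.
384.880 nm

Using the Heisenberg uncertainty principle:
ΔxΔp ≥ ℏ/2

The minimum uncertainty in position is:
Δx_min = ℏ/(2Δp)
Δx_min = (1.055e-34 J·s) / (2 × 1.370e-28 kg·m/s)
Δx_min = 3.849e-07 m = 384.880 nm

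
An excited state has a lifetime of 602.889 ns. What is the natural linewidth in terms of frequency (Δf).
131.994 kHz

Using the energy-time uncertainty principle and E = hf:
ΔEΔt ≥ ℏ/2
hΔf·Δt ≥ ℏ/2

The minimum frequency uncertainty is:
Δf = ℏ/(2hτ) = 1/(4πτ)
Δf = 1/(4π × 6.029e-07 s)
Δf = 1.320e+05 Hz = 131.994 kHz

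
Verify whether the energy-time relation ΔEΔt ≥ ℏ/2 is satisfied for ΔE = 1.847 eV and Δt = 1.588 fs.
Yes, it satisfies the uncertainty relation.

Calculate the product ΔEΔt:
ΔE = 1.847 eV = 2.959e-19 J
ΔEΔt = (2.959e-19 J) × (1.588e-15 s)
ΔEΔt = 4.699e-34 J·s

Compare to the minimum allowed value ℏ/2:
ℏ/2 = 5.273e-35 J·s

Since ΔEΔt = 4.699e-34 J·s ≥ 5.273e-35 J·s = ℏ/2,
this satisfies the uncertainty relation.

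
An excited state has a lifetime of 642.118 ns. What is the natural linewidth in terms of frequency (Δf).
123.930 kHz

Using the energy-time uncertainty principle and E = hf:
ΔEΔt ≥ ℏ/2
hΔf·Δt ≥ ℏ/2

The minimum frequency uncertainty is:
Δf = ℏ/(2hτ) = 1/(4πτ)
Δf = 1/(4π × 6.421e-07 s)
Δf = 1.239e+05 Hz = 123.930 kHz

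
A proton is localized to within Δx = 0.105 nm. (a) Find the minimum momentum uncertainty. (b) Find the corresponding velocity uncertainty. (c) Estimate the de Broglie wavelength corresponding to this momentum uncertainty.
(a) Δp_min = 5.022 × 10^-25 kg·m/s
(b) Δv_min = 300.233 m/s
(c) λ_dB = 1.319 nm

Step-by-step:

(a) From the uncertainty principle:
Δp_min = ℏ/(2Δx) = (1.055e-34 J·s)/(2 × 1.050e-10 m) = 5.022e-25 kg·m/s

(b) The velocity uncertainty:
Δv = Δp/m = (5.022e-25 kg·m/s)/(1.673e-27 kg) = 3.002e+02 m/s = 300.233 m/s

(c) The de Broglie wavelength for this momentum:
λ = h/p = (6.626e-34 J·s)/(5.022e-25 kg·m/s) = 1.319e-09 m = 1.319 nm

Note: The de Broglie wavelength is comparable to the localization size, as expected from wave-particle duality.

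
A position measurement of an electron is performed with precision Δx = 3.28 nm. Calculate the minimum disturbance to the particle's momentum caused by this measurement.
1.608 × 10^-26 kg·m/s

The uncertainty principle implies that measuring position disturbs momentum:
ΔxΔp ≥ ℏ/2

When we measure position with precision Δx, we necessarily introduce a momentum uncertainty:
Δp ≥ ℏ/(2Δx)
Δp_min = (1.055e-34 J·s) / (2 × 3.280e-09 m)
Δp_min = 1.608e-26 kg·m/s

The more precisely we measure position, the greater the momentum disturbance.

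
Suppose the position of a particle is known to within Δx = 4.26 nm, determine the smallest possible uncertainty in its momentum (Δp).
1.238 × 10^-26 kg·m/s

Using the Heisenberg uncertainty principle:
ΔxΔp ≥ ℏ/2

The minimum uncertainty in momentum is:
Δp_min = ℏ/(2Δx)
Δp_min = (1.055e-34 J·s) / (2 × 4.260e-09 m)
Δp_min = 1.238e-26 kg·m/s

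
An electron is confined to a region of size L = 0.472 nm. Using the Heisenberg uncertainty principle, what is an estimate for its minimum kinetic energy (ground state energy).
42.754 meV

Using the uncertainty principle to estimate ground state energy:

1. The position uncertainty is approximately the confinement size:
   Δx ≈ L = 4.720e-10 m

2. From ΔxΔp ≥ ℏ/2, the minimum momentum uncertainty is:
   Δp ≈ ℏ/(2L) = 1.117e-25 kg·m/s

3. The kinetic energy is approximately:
   KE ≈ (Δp)²/(2m) = (1.117e-25)²/(2 × 9.109e-31 kg)
   KE ≈ 6.850e-21 J = 42.754 meV

This is an order-of-magnitude estimate of the ground state energy.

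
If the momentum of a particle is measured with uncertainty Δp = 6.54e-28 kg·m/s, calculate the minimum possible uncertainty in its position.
80.625 nm

Using the Heisenberg uncertainty principle:
ΔxΔp ≥ ℏ/2

The minimum uncertainty in position is:
Δx_min = ℏ/(2Δp)
Δx_min = (1.055e-34 J·s) / (2 × 6.540e-28 kg·m/s)
Δx_min = 8.062e-08 m = 80.625 nm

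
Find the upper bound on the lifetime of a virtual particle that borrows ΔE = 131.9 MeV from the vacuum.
2.495 ys

Using the energy-time uncertainty principle:
ΔEΔt ≥ ℏ/2

For a virtual particle borrowing energy ΔE, the maximum lifetime is:
Δt_max = ℏ/(2ΔE)

Converting energy:
ΔE = 131.9 MeV = 2.113e-11 J

Δt_max = (1.055e-34 J·s) / (2 × 2.113e-11 J)
Δt_max = 2.495e-24 s = 2.495 ys

Virtual particles with higher borrowed energy exist for shorter times.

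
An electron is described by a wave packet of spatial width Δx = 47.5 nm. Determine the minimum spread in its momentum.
1.110 × 10^-27 kg·m/s

For a wave packet, the spatial width Δx and momentum spread Δp are related by the uncertainty principle:
ΔxΔp ≥ ℏ/2

The minimum momentum spread is:
Δp_min = ℏ/(2Δx)
Δp_min = (1.055e-34 J·s) / (2 × 4.750e-08 m)
Δp_min = 1.110e-27 kg·m/s

A wave packet cannot have both a well-defined position and well-defined momentum.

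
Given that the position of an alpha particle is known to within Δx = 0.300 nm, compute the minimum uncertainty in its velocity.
26.452 m/s

Using the Heisenberg uncertainty principle and Δp = mΔv:
ΔxΔp ≥ ℏ/2
Δx(mΔv) ≥ ℏ/2

The minimum uncertainty in velocity is:
Δv_min = ℏ/(2mΔx)
Δv_min = (1.055e-34 J·s) / (2 × 6.645e-27 kg × 3.000e-10 m)
Δv_min = 2.645e+01 m/s = 26.452 m/s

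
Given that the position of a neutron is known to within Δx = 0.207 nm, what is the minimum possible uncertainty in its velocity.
152.083 m/s

Using the Heisenberg uncertainty principle and Δp = mΔv:
ΔxΔp ≥ ℏ/2
Δx(mΔv) ≥ ℏ/2

The minimum uncertainty in velocity is:
Δv_min = ℏ/(2mΔx)
Δv_min = (1.055e-34 J·s) / (2 × 1.675e-27 kg × 2.070e-10 m)
Δv_min = 1.521e+02 m/s = 152.083 m/s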